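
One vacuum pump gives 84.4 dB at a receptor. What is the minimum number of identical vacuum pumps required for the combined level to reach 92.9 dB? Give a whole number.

The shortfall is 92.9 − 84.4 = 8.5 dB, and N units add 10·log₁₀ N, so need 10·log₁₀ N ≥ 8.5.
N ≥ 10^(8.5/10) = 7.079, so N = 8.

8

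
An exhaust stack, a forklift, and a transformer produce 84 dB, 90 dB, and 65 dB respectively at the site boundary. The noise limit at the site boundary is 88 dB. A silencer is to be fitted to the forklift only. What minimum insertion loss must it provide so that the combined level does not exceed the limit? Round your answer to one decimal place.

Everything except the forklift sums to 10^(84/10) + 10^(65/10) = 2.544e+08 in linear terms, 84.05 dB.
To meet 88 dB overall, the treated forklift may contribute at most 10^(88/10) − 2.544e+08 = 3.766e+08, i.e. 85.76 dB.
Required insertion loss = 90 − 85.76 = 4.24 dB.

4.2 dB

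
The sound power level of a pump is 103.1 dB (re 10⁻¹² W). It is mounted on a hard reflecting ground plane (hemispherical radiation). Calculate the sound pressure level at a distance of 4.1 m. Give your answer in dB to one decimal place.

82.9 dB

Free-field hemispherical radiation: L_p = L_w − 10·log₁₀(2π·r²), r = 4.1 m.
2π·r² = 105.6 m², 10·log₁₀ of that is 20.237 dB.
L_p = 103.1 − 20.237 = 82.86 dB.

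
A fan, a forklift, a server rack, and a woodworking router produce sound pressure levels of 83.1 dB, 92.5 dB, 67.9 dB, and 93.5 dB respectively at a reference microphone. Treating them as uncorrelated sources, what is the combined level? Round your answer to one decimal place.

For uncorrelated sources the intensities add, so convert each level to linear form, sum, and take 10·log₁₀ of the total.
Σ 10^(L/10) = 10^(83.1/10) + 10^(92.5/10) + 10^(67.9/10) + 10^(93.5/10) = 4.227e+09.
L_total = 10·log₁₀(4.227e+09) = 96.26 dB.

96.3 dB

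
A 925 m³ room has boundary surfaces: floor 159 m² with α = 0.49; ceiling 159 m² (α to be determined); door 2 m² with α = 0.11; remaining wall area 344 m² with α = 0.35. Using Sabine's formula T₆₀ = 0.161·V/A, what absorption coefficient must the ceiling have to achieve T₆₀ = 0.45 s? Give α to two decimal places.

0.83

A = 0.161·V/T₆₀ = 0.161·925/0.45 = 330.94 m² sabins.
Absorption from the other surfaces = 159·0.49 + 2·0.11 + 344·0.35 = 198.53 m², so the ceiling must supply 132.41 m² over 159 m².
α = 132.41/159 = 0.833.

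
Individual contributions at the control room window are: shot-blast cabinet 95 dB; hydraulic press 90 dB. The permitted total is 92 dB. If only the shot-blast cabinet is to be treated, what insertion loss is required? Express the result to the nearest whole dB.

The untreated sources together contribute 10^(90/10) = 1.000e+09, i.e. 90.00 dB.
To meet 92 dB overall, the treated shot-blast cabinet may contribute at most 10^(92/10) − 1.000e+09 = 5.849e+08, i.e. 87.67 dB.
So the shot-blast cabinet must be reduced from 95 to 87.67 dB: IL = 7.33 dB.

7 dB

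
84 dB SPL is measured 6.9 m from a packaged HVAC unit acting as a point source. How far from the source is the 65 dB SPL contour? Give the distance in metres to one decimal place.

61.5 m

The 19.0 dB drop corresponds to a distance ratio of 10^(19.0/20) for a point source.
r₂ = 6.9·10^((84−65)/20) = 6.9·10^(19.0/20) = 61.50 m.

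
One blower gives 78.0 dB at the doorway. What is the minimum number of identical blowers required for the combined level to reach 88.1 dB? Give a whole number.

11

Need L₁ + 10·log₁₀ N ≥ 88.1, i.e. log₁₀ N ≥ 1.01.
N ≥ 10^(10.1/10) = 10.233, so N = 11.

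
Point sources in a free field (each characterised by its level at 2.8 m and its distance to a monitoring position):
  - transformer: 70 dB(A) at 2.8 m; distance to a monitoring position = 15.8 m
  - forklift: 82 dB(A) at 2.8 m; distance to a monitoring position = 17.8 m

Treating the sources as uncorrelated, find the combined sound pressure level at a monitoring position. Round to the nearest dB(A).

66 dB(A)

First find each source's level at the receiver (point-source: −20·log₁₀(r/r_ref)), then combine on an intensity basis.
transformer: 70 − 20·log₁₀(15.8/2.8) = 70 − 15.03 = 54.97 dB(A).
forklift: 82 − 20·log₁₀(17.8/2.8) = 82 − 16.07 = 65.93 dB(A).
Σ 10^(L/10) = 4.236e+06 → L_total = 10·log₁₀(4.236e+06) = 66.27 dB(A).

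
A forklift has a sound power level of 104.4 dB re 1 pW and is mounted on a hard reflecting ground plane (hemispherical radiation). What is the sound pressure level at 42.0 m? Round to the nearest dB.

64 dB

L_p = L_w − 10·log₁₀(2π·r²) with r = 42.0 m.
2π·r² = 1.108e+04 m², 10·log₁₀ of that is 40.447 dB.
L_p = 104.4 − 40.447 = 63.95 dB.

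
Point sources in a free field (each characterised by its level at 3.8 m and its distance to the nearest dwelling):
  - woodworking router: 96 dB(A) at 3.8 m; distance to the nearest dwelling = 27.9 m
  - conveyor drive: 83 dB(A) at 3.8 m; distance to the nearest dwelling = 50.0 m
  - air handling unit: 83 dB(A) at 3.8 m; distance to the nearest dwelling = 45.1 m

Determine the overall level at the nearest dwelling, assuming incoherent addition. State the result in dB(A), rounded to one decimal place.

78.8 dB(A)

Propagate each source to the receiver with L = L_ref − 20·log₁₀(r/r_ref), then add intensities.
woodworking router: 96 − 20·log₁₀(27.9/3.8) = 96 − 17.32 = 78.68 dB(A).
conveyor drive: 83 − 20·log₁₀(50.0/3.8) = 83 − 22.38 = 60.62 dB(A).
air handling unit: 83 − 20·log₁₀(45.1/3.8) = 83 − 21.49 = 61.51 dB(A).
Σ 10^(L/10) = 7.642e+07 → L_total = 10·log₁₀(7.642e+07) = 78.83 dB(A).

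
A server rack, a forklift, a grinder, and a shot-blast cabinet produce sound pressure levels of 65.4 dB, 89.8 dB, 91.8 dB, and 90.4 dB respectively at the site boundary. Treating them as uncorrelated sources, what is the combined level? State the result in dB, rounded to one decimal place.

95.5 dB

For uncorrelated sources the intensities add, so convert each level to linear form, sum, and take 10·log₁₀ of the total.
Σ 10^(L/10) = 10^(65.4/10) + 10^(89.8/10) + 10^(91.8/10) + 10^(90.4/10) = 3.568e+09.
L_total = 10·log₁₀(3.568e+09) = 95.52 dB.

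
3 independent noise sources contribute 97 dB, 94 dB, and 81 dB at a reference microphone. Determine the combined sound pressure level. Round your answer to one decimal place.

98.8 dB

For uncorrelated sources the intensities add, so convert each level to linear form, sum, and take 10·log₁₀ of the total.
Σ 10^(L/10) = 10^(97/10) + 10^(94/10) + 10^(81/10) = 7.650e+09.
L_total = 10·log₁₀(7.650e+09) = 98.84 dB.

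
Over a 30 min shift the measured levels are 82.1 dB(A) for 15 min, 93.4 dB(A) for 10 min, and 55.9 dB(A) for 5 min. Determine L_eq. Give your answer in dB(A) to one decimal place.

89.1 dB(A)

L_eq = 10·log₁₀[(1/T)·Σ tᵢ·10^(Lᵢ/10)] with T = 30 min.
Σ tᵢ·10^(Lᵢ/10) = 15·10^(82.1/10) + 10·10^(93.4/10) + 5·10^(55.9/10) = 2.431e+10.
L_eq = 10·log₁₀(2.431e+10/30) = 89.09 dB(A).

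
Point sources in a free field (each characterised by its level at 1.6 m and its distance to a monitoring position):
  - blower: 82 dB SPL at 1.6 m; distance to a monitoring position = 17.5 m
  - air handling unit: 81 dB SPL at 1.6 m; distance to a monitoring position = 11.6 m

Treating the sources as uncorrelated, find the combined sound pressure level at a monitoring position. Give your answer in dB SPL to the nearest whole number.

Apply inverse-square spreading to bring every level to the receiver, then sum 10^(L/10).
blower: 82 − 20·log₁₀(17.5/1.6) = 82 − 20.78 = 61.22 dB SPL.
air handling unit: 81 − 20·log₁₀(11.6/1.6) = 81 − 17.21 = 63.79 dB SPL.
Σ 10^(L/10) = 3.720e+06 → L_total = 10·log₁₀(3.720e+06) = 65.71 dB SPL.

66 dB SPL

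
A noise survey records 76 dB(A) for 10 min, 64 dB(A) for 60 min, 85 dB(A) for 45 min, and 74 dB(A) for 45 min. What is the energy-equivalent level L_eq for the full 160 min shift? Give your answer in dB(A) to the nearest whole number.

80 dB(A)

Weight each interval's intensity by its duration and average over T = 160 min:
Σ tᵢ·10^(Lᵢ/10) = 10·10^(76/10) + 60·10^(64/10) + 45·10^(85/10) + 45·10^(74/10) = 1.591e+10.
L_eq = 10·log₁₀(1.591e+10/160) = 79.98 dB(A).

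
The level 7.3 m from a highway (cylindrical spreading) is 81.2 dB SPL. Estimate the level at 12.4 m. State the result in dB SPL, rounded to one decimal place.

78.9 dB SPL

For a line source, L₂ = L₁ − 10·log₁₀(r₂/r₁).
L₂ = 81.2 − 10·log₁₀(12.4/7.3) = 81.2 − 2.301 = 78.90 dB SPL.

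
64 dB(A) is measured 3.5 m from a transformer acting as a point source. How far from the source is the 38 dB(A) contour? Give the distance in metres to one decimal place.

For a point source L₁ − L₂ = 20·log₁₀(r₂/r₁), so r₂ = r₁·10^((L₁−L₂)/20).
r₂ = 3.5·10^((64−38)/20) = 3.5·10^(26.0/20) = 69.83 m.

69.8 m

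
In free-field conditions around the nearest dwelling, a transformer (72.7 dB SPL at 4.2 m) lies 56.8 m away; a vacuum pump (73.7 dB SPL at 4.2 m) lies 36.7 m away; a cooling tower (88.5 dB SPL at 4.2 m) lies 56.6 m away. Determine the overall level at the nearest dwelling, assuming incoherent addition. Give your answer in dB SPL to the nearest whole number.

Propagate each source to the receiver with L = L_ref − 20·log₁₀(r/r_ref), then add intensities.
transformer: 72.7 − 20·log₁₀(56.8/4.2) = 72.7 − 22.62 = 50.08 dB SPL.
vacuum pump: 73.7 − 20·log₁₀(36.7/4.2) = 73.7 − 18.83 = 54.87 dB SPL.
cooling tower: 88.5 − 20·log₁₀(56.6/4.2) = 88.5 − 22.59 = 65.91 dB SPL.
Σ 10^(L/10) = 4.307e+06 → L_total = 10·log₁₀(4.307e+06) = 66.34 dB SPL.

66 dB SPL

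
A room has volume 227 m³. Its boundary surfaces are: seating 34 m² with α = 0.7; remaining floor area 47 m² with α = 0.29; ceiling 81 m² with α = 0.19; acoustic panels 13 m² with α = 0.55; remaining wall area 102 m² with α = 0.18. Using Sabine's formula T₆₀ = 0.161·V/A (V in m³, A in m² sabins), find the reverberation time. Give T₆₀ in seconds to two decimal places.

Total absorption A = 34·0.7 + 47·0.29 + 81·0.19 + 13·0.55 + 102·0.18 = 78.33 m² sabins.
T₆₀ = 0.161 × 227 / 78.33 = 0.467 s.

0.47 s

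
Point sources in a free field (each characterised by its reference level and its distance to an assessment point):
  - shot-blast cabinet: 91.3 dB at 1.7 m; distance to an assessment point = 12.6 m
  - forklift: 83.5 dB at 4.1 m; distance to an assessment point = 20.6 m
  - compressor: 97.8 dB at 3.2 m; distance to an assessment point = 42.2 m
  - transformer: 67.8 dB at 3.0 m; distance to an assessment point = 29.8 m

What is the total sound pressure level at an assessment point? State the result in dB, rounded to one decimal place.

Apply inverse-square spreading to bring every level to the receiver, then sum 10^(L/10).
shot-blast cabinet: 91.3 − 20·log₁₀(12.6/1.7) = 91.3 − 17.40 = 73.90 dB.
forklift: 83.5 − 20·log₁₀(20.6/4.1) = 83.5 − 14.02 = 69.48 dB.
compressor: 97.8 − 20·log₁₀(42.2/3.2) = 97.8 − 22.40 = 75.40 dB.
transformer: 67.8 − 20·log₁₀(29.8/3.0) = 67.8 − 19.94 = 47.86 dB.
Σ 10^(L/10) = 6.813e+07 → L_total = 10·log₁₀(6.813e+07) = 78.33 dB.

78.3 dB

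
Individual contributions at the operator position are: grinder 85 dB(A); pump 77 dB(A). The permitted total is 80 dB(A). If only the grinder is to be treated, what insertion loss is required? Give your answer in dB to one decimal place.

The untreated sources together contribute 10^(77/10) = 5.012e+07, i.e. 77.00 dB(A).
To meet 80 dB(A) overall, the treated grinder may contribute at most 10^(80/10) − 5.012e+07 = 4.988e+07, i.e. 76.98 dB(A).
Required insertion loss = 85 − 76.98 = 8.02 dB.

8.0 dB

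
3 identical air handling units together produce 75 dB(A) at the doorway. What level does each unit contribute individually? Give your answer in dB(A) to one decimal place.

Dividing the total intensity by 3 lowers the level by 10·log₁₀ 3 = 4.771 dB: L₁ = 75 − 4.771.

70.2 dB(A)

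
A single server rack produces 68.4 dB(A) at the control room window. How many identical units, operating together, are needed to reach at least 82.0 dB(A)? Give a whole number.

N identical sources give L₁ + 10·log₁₀ N, so require 10·log₁₀ N ≥ 82.0 − 68.4 = 13.6 dB.
N ≥ 10^(13.6/10) = 22.909, so N = 23.

23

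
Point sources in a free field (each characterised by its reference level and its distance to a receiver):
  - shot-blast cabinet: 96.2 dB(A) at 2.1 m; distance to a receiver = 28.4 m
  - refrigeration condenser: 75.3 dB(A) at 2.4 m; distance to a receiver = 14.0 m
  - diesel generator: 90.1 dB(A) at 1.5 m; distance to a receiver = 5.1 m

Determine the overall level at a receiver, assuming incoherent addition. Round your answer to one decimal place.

Propagate each source to the receiver with L = L_ref − 20·log₁₀(r/r_ref), then add intensities.
shot-blast cabinet: 96.2 − 20·log₁₀(28.4/2.1) = 96.2 − 22.62 = 73.58 dB(A).
refrigeration condenser: 75.3 − 20·log₁₀(14.0/2.4) = 75.3 − 15.32 = 59.98 dB(A).
diesel generator: 90.1 − 20·log₁₀(5.1/1.5) = 90.1 − 10.63 = 79.47 dB(A).
Σ 10^(L/10) = 1.123e+08 → L_total = 10·log₁₀(1.123e+08) = 80.50 dB(A).

80.5 dB(A)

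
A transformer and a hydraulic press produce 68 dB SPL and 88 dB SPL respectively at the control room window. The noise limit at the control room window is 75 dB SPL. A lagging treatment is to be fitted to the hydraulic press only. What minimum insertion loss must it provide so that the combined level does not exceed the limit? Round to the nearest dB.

The untreated sources together contribute 10^(68/10) = 6.310e+06, i.e. 68.00 dB SPL.
The limit corresponds to 10^(75/10) = 3.162e+07; subtracting the fixed part leaves 2.531e+07 for the hydraulic press, i.e. 74.03 dB SPL.
Required insertion loss = 88 − 74.03 = 13.97 dB.

14 dB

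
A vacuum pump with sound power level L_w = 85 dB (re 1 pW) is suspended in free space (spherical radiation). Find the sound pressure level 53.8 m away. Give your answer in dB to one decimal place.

39.4 dB

Free-field spherical radiation: L_p = L_w − 10·log₁₀(4π·r²), r = 53.8 m.
4π·r² = 3.637e+04 m², 10·log₁₀ of that is 45.608 dB.
L_p = 85 − 45.608 = 39.39 dB.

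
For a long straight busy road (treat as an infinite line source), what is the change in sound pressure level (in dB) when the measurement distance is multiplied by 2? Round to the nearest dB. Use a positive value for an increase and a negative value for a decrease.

A line source loses 3 dB per doubling of distance; generally ΔL = −10·log₁₀(r₂/r₁).
ΔL = −10·log₁₀(2) = -3.01 dB.

-3 dB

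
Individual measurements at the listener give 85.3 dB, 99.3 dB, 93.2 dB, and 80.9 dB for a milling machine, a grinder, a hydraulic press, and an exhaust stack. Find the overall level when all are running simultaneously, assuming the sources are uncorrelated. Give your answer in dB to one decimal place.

For uncorrelated sources the intensities add, so convert each level to linear form, sum, and take 10·log₁₀ of the total.
Σ 10^(L/10) = 10^(85.3/10) + 10^(99.3/10) + 10^(93.2/10) + 10^(80.9/10) = 1.106e+10.
L_total = 10·log₁₀(1.106e+10) = 100.44 dB.

100.4 dB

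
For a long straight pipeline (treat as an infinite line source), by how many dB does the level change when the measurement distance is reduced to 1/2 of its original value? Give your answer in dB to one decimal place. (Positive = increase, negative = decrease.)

+3.0 dB

With cylindrical spreading the level changes by −10·log₁₀(r₂/r₁).
ΔL = −10·log₁₀(0.5) = +3.01 dB.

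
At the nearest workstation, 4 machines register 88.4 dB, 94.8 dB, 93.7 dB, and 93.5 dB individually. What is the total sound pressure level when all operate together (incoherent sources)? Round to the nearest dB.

99 dB

Incoherent sources combine by intensity addition: L_total = 10·log₁₀(Σ 10^(L_i/10)).
Σ 10^(L/10) = 10^(88.4/10) + 10^(94.8/10) + 10^(93.7/10) + 10^(93.5/10) = 8.295e+09.
L_total = 10·log₁₀(8.295e+09) = 99.19 dB.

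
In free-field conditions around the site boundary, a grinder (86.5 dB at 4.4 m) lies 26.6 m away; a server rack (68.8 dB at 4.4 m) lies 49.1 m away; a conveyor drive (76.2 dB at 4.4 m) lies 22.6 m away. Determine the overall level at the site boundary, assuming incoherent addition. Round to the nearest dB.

First find each source's level at the receiver (point-source: −20·log₁₀(r/r_ref)), then combine on an intensity basis.
grinder: 86.5 − 20·log₁₀(26.6/4.4) = 86.5 − 15.63 = 70.87 dB.
server rack: 68.8 − 20·log₁₀(49.1/4.4) = 68.8 − 20.95 = 47.85 dB.
conveyor drive: 76.2 − 20·log₁₀(22.6/4.4) = 76.2 − 14.21 = 61.99 dB.
Σ 10^(L/10) = 1.386e+07 → L_total = 10·log₁₀(1.386e+07) = 71.42 dB.

71 dB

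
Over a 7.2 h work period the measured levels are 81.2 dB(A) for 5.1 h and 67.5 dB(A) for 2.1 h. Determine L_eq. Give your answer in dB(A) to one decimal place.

Weight each interval's intensity by its duration and average over T = 7.2 h:
Σ tᵢ·10^(Lᵢ/10) = 5.1·10^(81.2/10) + 2.1·10^(67.5/10) = 6.841e+08.
L_eq = 10·log₁₀(6.841e+08/7.2) = 79.78 dB(A).

79.8 dB(A)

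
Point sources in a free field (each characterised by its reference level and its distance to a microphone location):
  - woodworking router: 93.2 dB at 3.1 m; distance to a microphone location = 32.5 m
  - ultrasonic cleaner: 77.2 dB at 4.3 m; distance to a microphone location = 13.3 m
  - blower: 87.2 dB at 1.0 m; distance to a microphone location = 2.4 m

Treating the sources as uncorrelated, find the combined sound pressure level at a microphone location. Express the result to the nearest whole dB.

81 dB

Apply inverse-square spreading to bring every level to the receiver, then sum 10^(L/10).
woodworking router: 93.2 − 20·log₁₀(32.5/3.1) = 93.2 − 20.41 = 72.79 dB.
ultrasonic cleaner: 77.2 − 20·log₁₀(13.3/4.3) = 77.2 − 9.81 = 67.39 dB.
blower: 87.2 − 20·log₁₀(2.4/1.0) = 87.2 − 7.60 = 79.60 dB.
Σ 10^(L/10) = 1.156e+08 → L_total = 10·log₁₀(1.156e+08) = 80.63 dB.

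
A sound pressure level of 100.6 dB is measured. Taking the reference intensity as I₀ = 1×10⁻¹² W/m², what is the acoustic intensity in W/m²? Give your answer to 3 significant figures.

I/I₀ = 10^(100.6/10) = 1.148e+10, so I = 1.148e+10 × 10⁻¹² W/m².

0.0115 W/m²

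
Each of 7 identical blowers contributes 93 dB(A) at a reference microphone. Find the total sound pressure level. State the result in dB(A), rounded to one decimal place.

101.5 dB(A)

With 7 equal, uncorrelated contributions the intensity is 7× that of one unit, giving a rise of 10·log₁₀ 7.
L_total = 93 + 10·log₁₀(7) = 93 + 8.451 = 101.45 dB(A).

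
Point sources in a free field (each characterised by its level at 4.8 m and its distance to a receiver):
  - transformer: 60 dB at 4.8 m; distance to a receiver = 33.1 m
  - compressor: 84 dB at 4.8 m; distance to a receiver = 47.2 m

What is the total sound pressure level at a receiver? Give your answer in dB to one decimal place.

64.2 dB

Propagate each source to the receiver with L = L_ref − 20·log₁₀(r/r_ref), then add intensities.
transformer: 60 − 20·log₁₀(33.1/4.8) = 60 − 16.77 = 43.23 dB.
compressor: 84 − 20·log₁₀(47.2/4.8) = 84 − 19.85 = 64.15 dB.
Σ 10^(L/10) = 2.619e+06 → L_total = 10·log₁₀(2.619e+06) = 64.18 dB.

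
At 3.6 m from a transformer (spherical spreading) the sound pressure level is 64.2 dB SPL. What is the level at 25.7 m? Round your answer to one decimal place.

47.1 dB SPL

Spherical spreading from a point source gives a 20·log₁₀(r₂/r₁) drop.
L₂ = 64.2 − 20·log₁₀(25.7/3.6) = 64.2 − 17.073 = 47.13 dB SPL.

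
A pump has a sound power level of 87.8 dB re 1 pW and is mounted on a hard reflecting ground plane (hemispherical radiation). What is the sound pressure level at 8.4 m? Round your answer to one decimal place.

The power spreads over a hemisphere of area 2π·r², so L_p = L_w − 10·log₁₀(2π·r²).
2π·r² = 443.3 m², 10·log₁₀ of that is 26.467 dB.
L_p = 87.8 − 26.467 = 61.33 dB.

61.3 dB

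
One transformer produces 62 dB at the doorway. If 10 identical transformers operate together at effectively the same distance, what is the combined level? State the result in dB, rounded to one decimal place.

72.0 dB

N identical incoherent sources raise the level by 10·log₁₀ N.
L_total = 62 + 10·log₁₀(10) = 62 + 10.000 = 72.00 dB.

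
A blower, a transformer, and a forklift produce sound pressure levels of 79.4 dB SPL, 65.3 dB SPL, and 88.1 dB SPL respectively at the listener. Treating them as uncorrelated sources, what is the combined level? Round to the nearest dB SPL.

89 dB SPL

For uncorrelated sources the intensities add, so convert each level to linear form, sum, and take 10·log₁₀ of the total.
Σ 10^(L/10) = 10^(79.4/10) + 10^(65.3/10) + 10^(88.1/10) = 7.361e+08.
L_total = 10·log₁₀(7.361e+08) = 88.67 dB SPL.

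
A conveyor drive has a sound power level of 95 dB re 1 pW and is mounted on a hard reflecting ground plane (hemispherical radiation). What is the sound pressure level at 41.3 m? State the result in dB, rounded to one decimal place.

L_p = L_w − 10·log₁₀(2π·r²) with r = 41.3 m.
2π·r² = 1.072e+04 m², 10·log₁₀ of that is 40.301 dB.
L_p = 95 − 40.301 = 54.70 dB.

54.7 dB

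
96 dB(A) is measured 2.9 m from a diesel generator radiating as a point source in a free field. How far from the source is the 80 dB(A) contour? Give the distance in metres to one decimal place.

18.3 m

For a point source L₁ − L₂ = 20·log₁₀(r₂/r₁), so r₂ = r₁·10^((L₁−L₂)/20).
r₂ = 2.9·10^((96−80)/20) = 2.9·10^(16.0/20) = 18.30 m.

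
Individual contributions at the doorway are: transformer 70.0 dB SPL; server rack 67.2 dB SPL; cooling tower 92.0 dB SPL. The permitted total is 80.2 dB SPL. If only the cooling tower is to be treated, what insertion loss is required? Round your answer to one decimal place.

12.5 dB

Everything except the cooling tower sums to 10^(70.0/10) + 10^(67.2/10) = 1.525e+07 in linear terms, 71.83 dB SPL.
To meet 80.2 dB SPL overall, the treated cooling tower may contribute at most 10^(80.2/10) − 1.525e+07 = 8.946e+07, i.e. 79.52 dB SPL.
So the cooling tower must be reduced from 92.0 to 79.52 dB SPL: IL = 12.48 dB.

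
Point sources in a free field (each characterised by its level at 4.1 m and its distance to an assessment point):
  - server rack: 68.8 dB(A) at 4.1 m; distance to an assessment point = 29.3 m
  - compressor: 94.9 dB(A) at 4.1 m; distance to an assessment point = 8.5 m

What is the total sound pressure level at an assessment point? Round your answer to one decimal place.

88.6 dB(A)

Apply inverse-square spreading to bring every level to the receiver, then sum 10^(L/10).
server rack: 68.8 − 20·log₁₀(29.3/4.1) = 68.8 − 17.08 = 51.72 dB(A).
compressor: 94.9 − 20·log₁₀(8.5/4.1) = 94.9 − 6.33 = 88.57 dB(A).
Σ 10^(L/10) = 7.192e+08 → L_total = 10·log₁₀(7.192e+08) = 88.57 dB(A).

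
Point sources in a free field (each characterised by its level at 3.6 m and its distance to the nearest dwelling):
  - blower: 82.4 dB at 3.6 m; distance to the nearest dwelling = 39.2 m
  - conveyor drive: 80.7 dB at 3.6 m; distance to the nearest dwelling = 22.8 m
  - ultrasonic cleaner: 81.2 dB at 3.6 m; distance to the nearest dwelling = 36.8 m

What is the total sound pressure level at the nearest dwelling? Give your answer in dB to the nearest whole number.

68 dB

Apply inverse-square spreading to bring every level to the receiver, then sum 10^(L/10).
blower: 82.4 − 20·log₁₀(39.2/3.6) = 82.4 − 20.74 = 61.66 dB.
conveyor drive: 80.7 − 20·log₁₀(22.8/3.6) = 80.7 − 16.03 = 64.67 dB.
ultrasonic cleaner: 81.2 − 20·log₁₀(36.8/3.6) = 81.2 − 20.19 = 61.01 dB.
Σ 10^(L/10) = 5.656e+06 → L_total = 10·log₁₀(5.656e+06) = 67.53 dB.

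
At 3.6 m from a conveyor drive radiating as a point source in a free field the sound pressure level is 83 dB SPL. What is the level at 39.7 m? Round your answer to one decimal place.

Spherical spreading from a point source gives a 20·log₁₀(r₂/r₁) drop.
L₂ = 83 − 20·log₁₀(39.7/3.6) = 83 − 20.850 = 62.15 dB SPL.

62.2 dB SPL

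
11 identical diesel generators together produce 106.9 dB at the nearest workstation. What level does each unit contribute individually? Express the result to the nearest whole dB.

96 dB

For N identical incoherent sources L_total = L₁ + 10·log₁₀ N, so L₁ = 106.9 − 10·log₁₀(11) = 106.9 − 10.414.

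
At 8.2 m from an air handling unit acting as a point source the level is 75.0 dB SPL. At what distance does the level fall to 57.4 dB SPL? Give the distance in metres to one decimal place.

For a point source L₁ − L₂ = 20·log₁₀(r₂/r₁), so r₂ = r₁·10^((L₁−L₂)/20).
r₂ = 8.2·10^((75.0−57.4)/20) = 8.2·10^(17.6/20) = 62.20 m.

62.2 m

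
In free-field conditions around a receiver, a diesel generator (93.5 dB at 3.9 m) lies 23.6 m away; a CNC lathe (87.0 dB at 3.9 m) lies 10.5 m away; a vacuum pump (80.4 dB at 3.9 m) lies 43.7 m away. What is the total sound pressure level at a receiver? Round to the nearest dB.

81 dB

Apply inverse-square spreading to bring every level to the receiver, then sum 10^(L/10).
diesel generator: 93.5 − 20·log₁₀(23.6/3.9) = 93.5 − 15.64 = 77.86 dB.
CNC lathe: 87.0 − 20·log₁₀(10.5/3.9) = 87.0 − 8.60 = 78.40 dB.
vacuum pump: 80.4 − 20·log₁₀(43.7/3.9) = 80.4 − 20.99 = 59.41 dB.
Σ 10^(L/10) = 1.312e+08 → L_total = 10·log₁₀(1.312e+08) = 81.18 dB.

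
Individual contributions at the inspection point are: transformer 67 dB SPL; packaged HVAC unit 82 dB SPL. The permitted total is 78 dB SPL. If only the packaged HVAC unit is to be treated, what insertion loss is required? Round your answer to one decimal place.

Everything except the packaged HVAC unit sums to 10^(67/10) = 5.012e+06 in linear terms, 67.00 dB SPL.
The limit corresponds to 10^(78/10) = 6.310e+07; subtracting the fixed part leaves 5.808e+07 for the packaged HVAC unit, i.e. 77.64 dB SPL.
Required insertion loss = 82 − 77.64 = 4.36 dB.

4.4 dB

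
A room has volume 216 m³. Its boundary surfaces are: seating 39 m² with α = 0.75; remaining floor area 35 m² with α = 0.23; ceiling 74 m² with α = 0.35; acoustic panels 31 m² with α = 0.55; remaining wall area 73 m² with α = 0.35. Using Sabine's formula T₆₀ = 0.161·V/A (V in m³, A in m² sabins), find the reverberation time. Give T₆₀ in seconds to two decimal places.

0.33 s

Summing Sᵢαᵢ: 39·0.75 + 35·0.23 + 74·0.35 + 31·0.55 + 73·0.35 = 105.80 m².
T₆₀ = 0.161 × 216 / 105.80 = 0.329 s.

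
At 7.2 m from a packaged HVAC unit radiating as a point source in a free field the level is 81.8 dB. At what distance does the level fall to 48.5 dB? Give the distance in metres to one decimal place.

The 33.3 dB drop corresponds to a distance ratio of 10^(33.3/20) for a point source.
r₂ = 7.2·10^((81.8−48.5)/20) = 7.2·10^(33.3/20) = 332.91 m.

332.9 m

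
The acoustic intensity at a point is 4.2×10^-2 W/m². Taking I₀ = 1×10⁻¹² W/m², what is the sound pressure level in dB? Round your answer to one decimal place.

106.2 dB

I/I₀ = 4.2×10^-2/10⁻¹² = 4.2×10^10, and L = 10·log₁₀(I/I₀).
L = 10·(0.6232 + 10) = 106.23 dB.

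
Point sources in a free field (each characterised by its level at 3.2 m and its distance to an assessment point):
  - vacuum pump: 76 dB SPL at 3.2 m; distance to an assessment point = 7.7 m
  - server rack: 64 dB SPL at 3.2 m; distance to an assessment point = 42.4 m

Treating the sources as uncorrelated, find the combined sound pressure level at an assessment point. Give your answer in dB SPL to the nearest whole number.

First find each source's level at the receiver (point-source: −20·log₁₀(r/r_ref)), then combine on an intensity basis.
vacuum pump: 76 − 20·log₁₀(7.7/3.2) = 76 − 7.63 = 68.37 dB SPL.
server rack: 64 − 20·log₁₀(42.4/3.2) = 64 − 22.44 = 41.56 dB SPL.
Σ 10^(L/10) = 6.890e+06 → L_total = 10·log₁₀(6.890e+06) = 68.38 dB SPL.

68 dB SPL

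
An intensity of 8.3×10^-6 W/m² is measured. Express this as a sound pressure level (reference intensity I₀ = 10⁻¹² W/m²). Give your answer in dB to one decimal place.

Dividing by I₀ shifts the exponent by 12: I/I₀ = 8.3×10^6.
L = 10·(0.9191 + 6) = 69.19 dB.

69.2 dB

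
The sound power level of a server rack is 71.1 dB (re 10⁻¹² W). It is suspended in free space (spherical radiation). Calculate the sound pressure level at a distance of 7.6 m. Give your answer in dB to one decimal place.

L_p = L_w − 10·log₁₀(4π·r²) with r = 7.6 m.
4π·r² = 725.8 m², 10·log₁₀ of that is 28.608 dB.
L_p = 71.1 − 28.608 = 42.49 dB.

42.5 dB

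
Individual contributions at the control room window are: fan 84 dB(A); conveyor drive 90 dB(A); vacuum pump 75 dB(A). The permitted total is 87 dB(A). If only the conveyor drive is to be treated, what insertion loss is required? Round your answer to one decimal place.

6.6 dB

The untreated sources together contribute 10^(84/10) + 10^(75/10) = 2.828e+08, i.e. 84.51 dB(A).
To meet 87 dB(A) overall, the treated conveyor drive may contribute at most 10^(87/10) − 2.828e+08 = 2.184e+08, i.e. 83.39 dB(A).
Required insertion loss = 90 − 83.39 = 6.61 dB.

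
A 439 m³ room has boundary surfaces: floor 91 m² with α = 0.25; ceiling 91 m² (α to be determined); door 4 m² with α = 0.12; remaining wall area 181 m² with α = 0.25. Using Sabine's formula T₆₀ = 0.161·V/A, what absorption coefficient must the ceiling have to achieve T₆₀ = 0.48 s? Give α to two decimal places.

From T₆₀ = 0.161·V/A, the target T₆₀ = 0.48 s needs A = 0.161·439/0.48 = 147.25 m².
Absorption from the other surfaces = 91·0.25 + 4·0.12 + 181·0.25 = 68.48 m², so the ceiling must supply 78.77 m² over 91 m².
α = 78.77/91 = 0.866.

0.87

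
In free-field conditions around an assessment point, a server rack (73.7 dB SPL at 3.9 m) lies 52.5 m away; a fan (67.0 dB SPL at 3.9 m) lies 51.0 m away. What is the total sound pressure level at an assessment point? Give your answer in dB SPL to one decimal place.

First find each source's level at the receiver (point-source: −20·log₁₀(r/r_ref)), then combine on an intensity basis.
server rack: 73.7 − 20·log₁₀(52.5/3.9) = 73.7 − 22.58 = 51.12 dB SPL.
fan: 67.0 − 20·log₁₀(51.0/3.9) = 67.0 − 22.33 = 44.67 dB SPL.
Σ 10^(L/10) = 1.587e+05 → L_total = 10·log₁₀(1.587e+05) = 52.00 dB SPL.

52.0 dB SPL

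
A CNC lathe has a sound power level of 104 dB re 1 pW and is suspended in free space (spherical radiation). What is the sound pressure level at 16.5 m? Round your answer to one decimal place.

68.7 dB

Free-field spherical radiation: L_p = L_w − 10·log₁₀(4π·r²), r = 16.5 m.
4π·r² = 3421 m², 10·log₁₀ of that is 35.342 dB.
L_p = 104 − 35.342 = 68.66 dB.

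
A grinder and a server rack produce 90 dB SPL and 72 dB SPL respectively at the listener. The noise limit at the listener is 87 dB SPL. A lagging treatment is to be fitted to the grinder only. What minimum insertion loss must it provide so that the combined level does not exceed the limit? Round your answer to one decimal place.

Everything except the grinder sums to 10^(72/10) = 1.585e+07 in linear terms, 72.00 dB SPL.
The limit corresponds to 10^(87/10) = 5.012e+08; subtracting the fixed part leaves 4.853e+08 for the grinder, i.e. 86.86 dB SPL.
Required insertion loss = 90 − 86.86 = 3.14 dB.

3.1 dB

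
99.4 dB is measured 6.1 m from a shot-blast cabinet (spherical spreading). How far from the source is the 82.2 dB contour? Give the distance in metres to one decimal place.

Point-source spreading drops the level by 20·log₁₀(r₂/r₁); inverting, r₂/r₁ = 10^(ΔL/20).
r₂ = 6.1·10^((99.4−82.2)/20) = 6.1·10^(17.2/20) = 44.19 m.

44.2 m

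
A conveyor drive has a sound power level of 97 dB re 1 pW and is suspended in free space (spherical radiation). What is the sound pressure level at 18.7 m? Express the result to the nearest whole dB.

61 dB

L_p = L_w − 10·log₁₀(4π·r²) with r = 18.7 m.
4π·r² = 4394 m², 10·log₁₀ of that is 36.429 dB.
L_p = 97 − 36.429 = 60.57 dB.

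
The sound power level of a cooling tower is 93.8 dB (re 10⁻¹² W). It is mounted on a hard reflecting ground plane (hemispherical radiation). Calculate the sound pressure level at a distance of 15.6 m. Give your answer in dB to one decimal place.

Free-field hemispherical radiation: L_p = L_w − 10·log₁₀(2π·r²), r = 15.6 m.
2π·r² = 1529 m², 10·log₁₀ of that is 31.844 dB.
L_p = 93.8 − 31.844 = 61.96 dB.

62.0 dB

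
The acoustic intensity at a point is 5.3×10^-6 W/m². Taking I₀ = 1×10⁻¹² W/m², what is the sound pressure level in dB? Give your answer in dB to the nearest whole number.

67 dB

Dividing by I₀ shifts the exponent by 12: I/I₀ = 5.3×10^6.
L = 10·(0.7243 + 6) = 67.24 dB.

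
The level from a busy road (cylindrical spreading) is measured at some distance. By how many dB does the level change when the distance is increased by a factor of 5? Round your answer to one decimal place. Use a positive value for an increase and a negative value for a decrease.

-7.0 dB

With cylindrical spreading the level changes by −10·log₁₀(r₂/r₁).
ΔL = −10·log₁₀(5) = -6.99 dB.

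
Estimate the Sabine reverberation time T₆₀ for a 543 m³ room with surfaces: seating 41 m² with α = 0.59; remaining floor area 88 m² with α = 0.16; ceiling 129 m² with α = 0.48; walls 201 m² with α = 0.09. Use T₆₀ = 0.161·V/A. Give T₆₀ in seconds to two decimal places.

Summing Sᵢαᵢ: 41·0.59 + 88·0.16 + 129·0.48 + 201·0.09 = 118.28 m².
T₆₀ = 0.161 × 543 / 118.28 = 0.739 s.

0.74 s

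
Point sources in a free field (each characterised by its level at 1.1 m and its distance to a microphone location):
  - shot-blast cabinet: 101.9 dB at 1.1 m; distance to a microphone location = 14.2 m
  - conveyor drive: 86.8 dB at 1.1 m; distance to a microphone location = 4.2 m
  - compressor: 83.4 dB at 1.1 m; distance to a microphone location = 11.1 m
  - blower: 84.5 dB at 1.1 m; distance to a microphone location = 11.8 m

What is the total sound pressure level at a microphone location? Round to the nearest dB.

Propagate each source to the receiver with L = L_ref − 20·log₁₀(r/r_ref), then add intensities.
shot-blast cabinet: 101.9 − 20·log₁₀(14.2/1.1) = 101.9 − 22.22 = 79.68 dB.
conveyor drive: 86.8 − 20·log₁₀(4.2/1.1) = 86.8 − 11.64 = 75.16 dB.
compressor: 83.4 − 20·log₁₀(11.1/1.1) = 83.4 − 20.08 = 63.32 dB.
blower: 84.5 − 20·log₁₀(11.8/1.1) = 84.5 − 20.61 = 63.89 dB.
Σ 10^(L/10) = 1.304e+08 → L_total = 10·log₁₀(1.304e+08) = 81.15 dB.

81 dB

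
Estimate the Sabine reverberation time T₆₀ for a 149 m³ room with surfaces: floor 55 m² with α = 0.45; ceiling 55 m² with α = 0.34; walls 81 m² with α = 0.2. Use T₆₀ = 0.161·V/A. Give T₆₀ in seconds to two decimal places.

A = Σ Sᵢαᵢ = 55·0.45 + 55·0.34 + 81·0.2 = 59.65 m².
T₆₀ = 0.161 × 149 / 59.65 = 0.402 s.

0.40 s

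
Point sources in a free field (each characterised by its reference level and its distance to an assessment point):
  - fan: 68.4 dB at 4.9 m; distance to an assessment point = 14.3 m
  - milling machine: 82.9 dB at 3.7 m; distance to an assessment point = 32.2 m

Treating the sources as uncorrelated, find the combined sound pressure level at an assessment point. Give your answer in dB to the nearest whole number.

65 dB

Propagate each source to the receiver with L = L_ref − 20·log₁₀(r/r_ref), then add intensities.
fan: 68.4 − 20·log₁₀(14.3/4.9) = 68.4 − 9.30 = 59.10 dB.
milling machine: 82.9 − 20·log₁₀(32.2/3.7) = 82.9 − 18.79 = 64.11 dB.
Σ 10^(L/10) = 3.387e+06 → L_total = 10·log₁₀(3.387e+06) = 65.30 dB.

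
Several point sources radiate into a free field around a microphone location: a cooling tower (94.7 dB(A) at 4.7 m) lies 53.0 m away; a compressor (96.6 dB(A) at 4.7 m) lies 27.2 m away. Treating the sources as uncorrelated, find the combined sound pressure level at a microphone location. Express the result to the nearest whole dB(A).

82 dB(A)

First find each source's level at the receiver (point-source: −20·log₁₀(r/r_ref)), then combine on an intensity basis.
cooling tower: 94.7 − 20·log₁₀(53.0/4.7) = 94.7 − 21.04 = 73.66 dB(A).
compressor: 96.6 − 20·log₁₀(27.2/4.7) = 96.6 − 15.25 = 81.35 dB(A).
Σ 10^(L/10) = 1.597e+08 → L_total = 10·log₁₀(1.597e+08) = 82.03 dB(A).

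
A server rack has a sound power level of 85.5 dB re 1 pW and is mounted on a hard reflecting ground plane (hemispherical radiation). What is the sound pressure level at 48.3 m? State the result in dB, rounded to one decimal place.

43.8 dB

L_p = L_w − 10·log₁₀(2π·r²) with r = 48.3 m.
2π·r² = 1.466e+04 m², 10·log₁₀ of that is 41.661 dB.
L_p = 85.5 − 41.661 = 43.84 dB.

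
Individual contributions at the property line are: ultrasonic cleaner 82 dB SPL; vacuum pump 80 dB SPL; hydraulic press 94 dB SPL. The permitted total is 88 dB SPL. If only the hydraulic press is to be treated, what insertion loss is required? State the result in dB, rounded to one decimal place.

8.3 dB

Everything except the hydraulic press sums to 10^(82/10) + 10^(80/10) = 2.585e+08 in linear terms, 84.12 dB SPL.
The limit corresponds to 10^(88/10) = 6.310e+08; subtracting the fixed part leaves 3.725e+08 for the hydraulic press, i.e. 85.71 dB SPL.
Required insertion loss = 94 − 85.71 = 8.29 dB.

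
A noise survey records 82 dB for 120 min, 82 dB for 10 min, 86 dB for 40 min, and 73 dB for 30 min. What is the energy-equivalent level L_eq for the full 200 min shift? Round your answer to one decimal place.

The energy average is taken in the linear domain: L_eq = 10·log₁₀[(Σ tᵢ·10^(Lᵢ/10))/T], T = 200 min.
Σ tᵢ·10^(Lᵢ/10) = 120·10^(82/10) + 10·10^(82/10) + 40·10^(86/10) + 30·10^(73/10) = 3.713e+10.
L_eq = 10·log₁₀(3.713e+10/200) = 82.69 dB.

82.7 dB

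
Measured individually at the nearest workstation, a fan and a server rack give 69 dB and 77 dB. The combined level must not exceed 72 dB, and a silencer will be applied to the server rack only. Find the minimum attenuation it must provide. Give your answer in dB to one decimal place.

8.0 dB

Everything except the server rack sums to 10^(69/10) = 7.943e+06 in linear terms, 69.00 dB.
To meet 72 dB overall, the treated server rack may contribute at most 10^(72/10) − 7.943e+06 = 7.906e+06, i.e. 68.98 dB.
Required insertion loss = 77 − 68.98 = 8.02 dB.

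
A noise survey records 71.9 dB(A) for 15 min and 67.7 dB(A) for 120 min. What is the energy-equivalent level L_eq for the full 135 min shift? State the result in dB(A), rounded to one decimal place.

68.4 dB(A)

L_eq = 10·log₁₀[(1/T)·Σ tᵢ·10^(Lᵢ/10)] with T = 135 min.
Σ tᵢ·10^(Lᵢ/10) = 15·10^(71.9/10) + 120·10^(67.7/10) = 9.389e+08.
L_eq = 10·log₁₀(9.389e+08/135) = 68.42 dB(A).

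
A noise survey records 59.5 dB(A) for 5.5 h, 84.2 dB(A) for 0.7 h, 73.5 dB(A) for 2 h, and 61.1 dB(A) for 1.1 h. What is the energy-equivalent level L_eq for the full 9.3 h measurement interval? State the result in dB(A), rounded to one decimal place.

L_eq = 10·log₁₀[(1/T)·Σ tᵢ·10^(Lᵢ/10)] with T = 9.3 h.
Σ tᵢ·10^(Lᵢ/10) = 5.5·10^(59.5/10) + 0.7·10^(84.2/10) + 2·10^(73.5/10) + 1.1·10^(61.1/10) = 2.352e+08.
L_eq = 10·log₁₀(2.352e+08/9.3) = 74.03 dB(A).

74.0 dB(A)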